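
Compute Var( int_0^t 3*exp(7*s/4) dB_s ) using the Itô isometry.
Var = 18*exp(7*t/2)/7 - 18/7

The Itô integral of a deterministic integrand f(s) has mean 0 because each increment f(s) * (B_{s+ds} - B_s) has mean 0. By the Itô isometry:
  Var( int_0^t f(s) dB_s ) = E[ (int_0^t f(s) dB_s)^2 ] = int_0^t f(s)^2 ds.
Here f(s) = 3*exp(7*s/4), so f(s)^2 = 9*exp(7*s/2). Integrate:
  int_0^t (9*exp(7*s/2)) ds = 18*exp(7*t/2)/7 - 18/7.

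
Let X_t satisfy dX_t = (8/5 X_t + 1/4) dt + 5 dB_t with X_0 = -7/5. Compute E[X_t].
E[X_t] = -199*exp(8*t/5)/160 - 5/32

Taking expectations and using E[dB_t] = 0, the mean m(t) = E[X_t] satisfies the ODE m'(t) = a m(t) + b with m(0) = x_0. With a = 8/5, b = 1/4, x_0 = -7/5, the solution is
  m(t) = x_0 * exp(a t) + (b/a) * (exp(a t) - 1)
       = (-7/5) * exp((8/5) t) + ((1/4)/(8/5)) * (exp((8/5) t) - 1)
       = -199*exp(8*t/5)/160 - 5/32.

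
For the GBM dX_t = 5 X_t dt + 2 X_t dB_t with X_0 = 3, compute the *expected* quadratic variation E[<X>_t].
E[<X>_t] = 18*exp(14*t)/7 - 18/7

<X>_t = int_0^t (2 * X_s)^2 ds. Taking expectation inside the integral: E[<X>_t] = 2^2 * int_0^t E[X_s^2] ds. For GBM, E[X_s^2] = x_0^2 * exp((2 mu + sigma^2) s). Integrating:
  E[<X>_t] = 2^2 * 3^2 * (exp((2*5 + 2^2) t) - 1) / (2*5 + 2^2)
           = 2^2 * 3^2 * (exp(14 t) - 1) / 14 = 18*exp(14*t)/7 - 18/7.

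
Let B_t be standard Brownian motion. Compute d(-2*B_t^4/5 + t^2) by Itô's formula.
d(-2*B_t^4/5 + t^2) = (-12*B_t^2/5 + 2*t) dt + (-8*B_t^3/5) dB_t

Itô's formula for f(t, x): d f(t, B_t) = (f_t + (1/2) f_xx) dt + f_x dB_t. Compute partials of f(t, x) = t^2 - 2*x^4/5:
  f_t(t,x)  = 2*t
  f_x(t,x)  = -8*x^3/5
  f_xx(t,x) = -24*x^2/5
Assemble drift = f_t + (1/2) f_xx = 2*t - 12*x^2/5 and diffusion = f_x = -8*x^3/5. Substituting x = B_t:
  d(-2*B_t^4/5 + t^2) = (-12*B_t^2/5 + 2*t) dt + (-8*B_t^3/5) dB_t.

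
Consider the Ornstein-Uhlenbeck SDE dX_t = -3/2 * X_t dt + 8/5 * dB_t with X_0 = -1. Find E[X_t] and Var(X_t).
E[X_t] = -exp(-3*t/2); Var(X_t) = 64/75 - 64*exp(-3*t)/75

The OU SDE dX = -theta X dt + sigma dB admits the integrating factor exp(theta t): d(exp(theta t) X_t) = sigma exp(theta t) dB_t. Integrating from 0 to t:
  X_t = x_0 * exp(-theta t) + sigma * int_0^t exp(-theta (t-s)) dB_s.
The Itô integral has mean 0 and (by the Itô isometry) variance sigma^2 * int_0^t exp(-2 theta (t - s)) ds = sigma^2 * (1 - exp(-2 theta t)) / (2 theta).
With theta = 3/2, sigma = 8/5, x_0 = -1:
  E[X_t] = -1 * exp(-3/2 t) = -exp(-3*t/2)
  Var(X_t) = (8/5)^2 * (1 - exp(-2*3/2 t)) / (2 * 3/2) = 64/75 - 64*exp(-3*t)/75.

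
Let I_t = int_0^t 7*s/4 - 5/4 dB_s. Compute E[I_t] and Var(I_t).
E[I_t] = 0; Var(I_t) = t*(49*t^2 - 105*t + 75)/48

The Itô integral of a deterministic integrand f(s) has mean 0 because each increment f(s) * (B_{s+ds} - B_s) has mean 0. By the Itô isometry:
  Var( int_0^t f(s) dB_s ) = E[ (int_0^t f(s) dB_s)^2 ] = int_0^t f(s)^2 ds.
Here f(s) = 7*s/4 - 5/4, so f(s)^2 = (7*s - 5)^2/16. Integrate:
  int_0^t ((7*s - 5)^2/16) ds = t*(49*t^2 - 105*t + 75)/48.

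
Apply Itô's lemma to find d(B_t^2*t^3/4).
d(B_t^2*t^3/4) = (t^2*(3*B_t^2 + t)/4) dt + (B_t*t^3/2) dB_t

Itô's formula for f(t, x): d f(t, B_t) = (f_t + (1/2) f_xx) dt + f_x dB_t. Compute partials of f(t, x) = t^3*x^2/4:
  f_t(t,x)  = 3*t^2*x^2/4
  f_x(t,x)  = t^3*x/2
  f_xx(t,x) = t^3/2
Assemble drift = f_t + (1/2) f_xx = t^2*(t + 3*x^2)/4 and diffusion = f_x = t^3*x/2. Substituting x = B_t:
  d(B_t^2*t^3/4) = (t^2*(3*B_t^2 + t)/4) dt + (B_t*t^3/2) dB_t.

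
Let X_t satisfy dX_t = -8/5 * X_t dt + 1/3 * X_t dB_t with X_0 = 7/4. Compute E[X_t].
E[X_t] = 7*exp(-8*t/5)/4

For GBM dX = mu X dt + sigma X dB with X_0 = x_0, apply Itô to Y = log X: dY = (mu - sigma^2/2) dt + sigma dB, so Y_t = log(x_0) + (mu - sigma^2/2) t + sigma B_t and hence X_t = x_0 * exp((mu - sigma^2/2) t + sigma B_t).
With mu = -8/5, sigma = 1/3, x_0 = 7/4, this gives:
  X_t = 7/4 * exp((-149/90) * t + (1/3) * B_t).
Since sigma*B_t ~ Normal(0, sigma^2 t), E[exp(sigma*B_t)] = exp(sigma^2 t / 2); so E[X_t] = x_0 * exp((mu - sigma^2/2) t) * exp(sigma^2 t / 2) = x_0 * exp(mu t) = 7*exp(-8*t/5)/4.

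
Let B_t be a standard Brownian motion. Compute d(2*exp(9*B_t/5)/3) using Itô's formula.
d(2*exp(9*B_t/5)/3) = (27*exp(9*B_t/5)/25) dt + (6*exp(9*B_t/5)/5) dB_t

Itô's formula for f(B_t) gives d f(B_t) = f'(B_t) dB_t + (1/2) f''(B_t) dt. Compute derivatives of f(x) = 2*exp(9*x/5)/3:
  f'(x)  = 6*exp(9*x/5)/5
  f''(x) = 54*exp(9*x/5)/25
Substitute x = B_t and multiply the f'' term by 1/2:
  drift     = (1/2) * (54*exp(9*x/5)/25) evaluated at B_t = 27*exp(9*B_t/5)/25
  diffusion = (6*exp(9*x/5)/5) evaluated at B_t = 6*exp(9*B_t/5)/5
Therefore d(2*exp(9*B_t/5)/3) = (27*exp(9*B_t/5)/25) dt + (6*exp(9*B_t/5)/5) dB_t.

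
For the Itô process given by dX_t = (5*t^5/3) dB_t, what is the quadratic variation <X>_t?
<X>_t = 25*t^11/99

For an Itô process dX_t = a(t) dt + b(t) dB_t, the quadratic variation is <X>_t = int_0^t b(s)^2 ds (the drift term does not contribute). Here b(s) = 5*s^5/3, so
  b(s)^2 = 25*s^10/9.
Integrating from 0 to t:
  <X>_t = int_0^t (25*s^10/9) ds = 25*t^11/99.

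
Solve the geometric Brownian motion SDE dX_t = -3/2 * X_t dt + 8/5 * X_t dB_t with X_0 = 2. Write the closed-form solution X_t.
X_t = 2 * exp((-139/50) * t + (8/5) * B_t)

For GBM dX = mu X dt + sigma X dB with X_0 = x_0, apply Itô to Y = log X: dY = (mu - sigma^2/2) dt + sigma dB, so Y_t = log(x_0) + (mu - sigma^2/2) t + sigma B_t and hence X_t = x_0 * exp((mu - sigma^2/2) t + sigma B_t).
With mu = -3/2, sigma = 8/5, x_0 = 2, this gives:
  X_t = 2 * exp((-139/50) * t + (8/5) * B_t).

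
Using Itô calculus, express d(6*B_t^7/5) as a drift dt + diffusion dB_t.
d(6*B_t^7/5) = (126*B_t^5/5) dt + (42*B_t^6/5) dB_t

Itô's formula for f(B_t) gives d f(B_t) = f'(B_t) dB_t + (1/2) f''(B_t) dt. Compute derivatives of f(x) = 6*x^7/5:
  f'(x)  = 42*x^6/5
  f''(x) = 252*x^5/5
Substitute x = B_t and multiply the f'' term by 1/2:
  drift     = (1/2) * (252*x^5/5) evaluated at B_t = 126*B_t^5/5
  diffusion = (42*x^6/5) evaluated at B_t = 42*B_t^6/5
Therefore d(6*B_t^7/5) = (126*B_t^5/5) dt + (42*B_t^6/5) dB_t.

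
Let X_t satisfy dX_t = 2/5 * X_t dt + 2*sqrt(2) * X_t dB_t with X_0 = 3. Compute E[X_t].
E[X_t] = 3*exp(2*t/5)

For GBM dX = mu X dt + sigma X dB with X_0 = x_0, apply Itô to Y = log X: dY = (mu - sigma^2/2) dt + sigma dB, so Y_t = log(x_0) + (mu - sigma^2/2) t + sigma B_t and hence X_t = x_0 * exp((mu - sigma^2/2) t + sigma B_t).
With mu = 2/5, sigma = 2*sqrt(2), x_0 = 3, this gives:
  X_t = 3 * exp((-18/5) * t + (2*sqrt(2)) * B_t).
Since sigma*B_t ~ Normal(0, sigma^2 t), E[exp(sigma*B_t)] = exp(sigma^2 t / 2); so E[X_t] = x_0 * exp((mu - sigma^2/2) t) * exp(sigma^2 t / 2) = x_0 * exp(mu t) = 3*exp(2*t/5).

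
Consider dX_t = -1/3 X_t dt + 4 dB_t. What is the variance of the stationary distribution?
lim Var(X_t) = 24

The OU SDE dX = -theta X dt + sigma dB admits the integrating factor exp(theta t): d(exp(theta t) X_t) = sigma exp(theta t) dB_t. Integrating from 0 to t gives X_t = x_0 * exp(-theta t) + sigma * int_0^t exp(-theta (t-s)) dB_s for any initial x_0. The Itô integral has variance (by the Itô isometry) sigma^2 * int_0^t exp(-2 theta (t - s)) ds = sigma^2 * (1 - exp(-2 theta t)) / (2 theta), independent of x_0.
With theta = 1/3, sigma = 4:
  Var(X_t) = (4)^2 * (1 - exp(-2*1/3 t)) / (2 * 1/3) = 24 - 24*exp(-2*t/3).
As t -> infinity, exp(-2*1/3 t) -> 0, so the stationary variance is sigma^2 / (2 theta) = 24.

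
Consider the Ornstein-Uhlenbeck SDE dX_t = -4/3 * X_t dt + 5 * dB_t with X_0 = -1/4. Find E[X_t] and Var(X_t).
E[X_t] = -exp(-4*t/3)/4; Var(X_t) = 75/8 - 75*exp(-8*t/3)/8

The OU SDE dX = -theta X dt + sigma dB admits the integrating factor exp(theta t): d(exp(theta t) X_t) = sigma exp(theta t) dB_t. Integrating from 0 to t:
  X_t = x_0 * exp(-theta t) + sigma * int_0^t exp(-theta (t-s)) dB_s.
The Itô integral has mean 0 and (by the Itô isometry) variance sigma^2 * int_0^t exp(-2 theta (t - s)) ds = sigma^2 * (1 - exp(-2 theta t)) / (2 theta).
With theta = 4/3, sigma = 5, x_0 = -1/4:
  E[X_t] = -1/4 * exp(-4/3 t) = -exp(-4*t/3)/4
  Var(X_t) = (5)^2 * (1 - exp(-2*4/3 t)) / (2 * 4/3) = 75/8 - 75*exp(-8*t/3)/8.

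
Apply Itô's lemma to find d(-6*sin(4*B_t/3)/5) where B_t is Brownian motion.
d(-6*sin(4*B_t/3)/5) = (16*sin(4*B_t/3)/15) dt + (-8*cos(4*B_t/3)/5) dB_t

Itô's formula for f(B_t) gives d f(B_t) = f'(B_t) dB_t + (1/2) f''(B_t) dt. Compute derivatives of f(x) = -6*sin(4*x/3)/5:
  f'(x)  = -8*cos(4*x/3)/5
  f''(x) = 32*sin(4*x/3)/15
Substitute x = B_t and multiply the f'' term by 1/2:
  drift     = (1/2) * (32*sin(4*x/3)/15) evaluated at B_t = 16*sin(4*B_t/3)/15
  diffusion = (-8*cos(4*x/3)/5) evaluated at B_t = -8*cos(4*B_t/3)/5
Therefore d(-6*sin(4*B_t/3)/5) = (16*sin(4*B_t/3)/15) dt + (-8*cos(4*B_t/3)/5) dB_t.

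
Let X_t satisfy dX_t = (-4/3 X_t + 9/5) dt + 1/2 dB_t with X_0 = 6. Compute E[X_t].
E[X_t] = 27/20 + 93*exp(-4*t/3)/20

Taking expectations and using E[dB_t] = 0, the mean m(t) = E[X_t] satisfies the ODE m'(t) = a m(t) + b with m(0) = x_0. With a = -4/3, b = 9/5, x_0 = 6, the solution is
  m(t) = x_0 * exp(a t) + (b/a) * (exp(a t) - 1)
       = 6 * exp((-4/3) t) + ((9/5)/(-4/3)) * (exp((-4/3) t) - 1)
       = 27/20 + 93*exp(-4*t/3)/20.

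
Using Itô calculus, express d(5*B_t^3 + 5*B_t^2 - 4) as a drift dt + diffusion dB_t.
d(5*B_t^3 + 5*B_t^2 - 4) = (15*B_t + 5) dt + (5*B_t*(3*B_t + 2)) dB_t

Itô's formula for f(B_t) gives d f(B_t) = f'(B_t) dB_t + (1/2) f''(B_t) dt. Compute derivatives of f(x) = 5*x^3 + 5*x^2 - 4:
  f'(x)  = 5*x*(3*x + 2)
  f''(x) = 30*x + 10
Substitute x = B_t and multiply the f'' term by 1/2:
  drift     = (1/2) * (30*x + 10) evaluated at B_t = 15*B_t + 5
  diffusion = (5*x*(3*x + 2)) evaluated at B_t = 5*B_t*(3*B_t + 2)
Therefore d(5*B_t^3 + 5*B_t^2 - 4) = (15*B_t + 5) dt + (5*B_t*(3*B_t + 2)) dB_t.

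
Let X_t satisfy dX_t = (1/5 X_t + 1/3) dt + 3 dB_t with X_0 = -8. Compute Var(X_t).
Var(X_t) = 45*exp(2*t/5)/2 - 45/2

The variance V(t) = Var(X_t) satisfies V'(t) = 2 a V(t) + c^2 with V(0) = 0 (drift coefficient is linear in X, diffusion is constant). With a = 1/5, c = 3, the solution is
  V(t) = (c^2 / (2 a)) * (exp(2 a t) - 1)
       = (3^2 / (2*(1/5))) * (exp((2/5) t) - 1)
       = 45*exp(2*t/5)/2 - 45/2.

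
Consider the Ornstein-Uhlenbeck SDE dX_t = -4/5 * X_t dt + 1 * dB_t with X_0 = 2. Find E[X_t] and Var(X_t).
E[X_t] = 2*exp(-4*t/5); Var(X_t) = 5/8 - 5*exp(-8*t/5)/8

The OU SDE dX = -theta X dt + sigma dB admits the integrating factor exp(theta t): d(exp(theta t) X_t) = sigma exp(theta t) dB_t. Integrating from 0 to t:
  X_t = x_0 * exp(-theta t) + sigma * int_0^t exp(-theta (t-s)) dB_s.
The Itô integral has mean 0 and (by the Itô isometry) variance sigma^2 * int_0^t exp(-2 theta (t - s)) ds = sigma^2 * (1 - exp(-2 theta t)) / (2 theta).
With theta = 4/5, sigma = 1, x_0 = 2:
  E[X_t] = 2 * exp(-4/5 t) = 2*exp(-4*t/5)
  Var(X_t) = (1)^2 * (1 - exp(-2*4/5 t)) / (2 * 4/5) = 5/8 - 5*exp(-8*t/5)/8.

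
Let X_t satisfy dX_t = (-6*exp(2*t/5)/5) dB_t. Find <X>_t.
<X>_t = 9*exp(4*t/5)/5 - 9/5

For an Itô process dX_t = a(t) dt + b(t) dB_t, the quadratic variation is <X>_t = int_0^t b(s)^2 ds (the drift term does not contribute). Here b(s) = -6*exp(2*s/5)/5, so
  b(s)^2 = 36*exp(4*s/5)/25.
Integrating from 0 to t:
  <X>_t = int_0^t (36*exp(4*s/5)/25) ds = 9*exp(4*t/5)/5 - 9/5.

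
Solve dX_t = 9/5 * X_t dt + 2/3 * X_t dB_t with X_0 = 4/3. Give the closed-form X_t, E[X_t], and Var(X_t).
X_t = 4/3 * exp((71/45) t + (2/3) B_t); E[X_t] = 4*exp(9*t/5)/3; Var(X_t) = 16*(exp(4*t/9) - 1)*exp(18*t/5)/9

For GBM dX = mu X dt + sigma X dB with X_0 = x_0, apply Itô to Y = log X: dY = (mu - sigma^2/2) dt + sigma dB, so Y_t = log(x_0) + (mu - sigma^2/2) t + sigma B_t and hence X_t = x_0 * exp((mu - sigma^2/2) t + sigma B_t).
With mu = 9/5, sigma = 2/3, x_0 = 4/3, this gives:
  X_t = 4/3 * exp((71/45) * t + (2/3) * B_t).
Since sigma*B_t ~ Normal(0, sigma^2 t), E[exp(sigma*B_t)] = exp(sigma^2 t / 2); so E[X_t] = x_0 * exp((mu - sigma^2/2) t) * exp(sigma^2 t / 2) = x_0 * exp(mu t) = 4*exp(9*t/5)/3.
Var(X_t) = E[X_t^2] - (E[X_t])^2 = x_0^2 * exp(2 mu t) * (exp(sigma^2 t) - 1) = 16*(exp(4*t/9) - 1)*exp(18*t/5)/9.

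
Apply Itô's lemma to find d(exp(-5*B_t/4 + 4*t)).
d(exp(-5*B_t/4 + 4*t)) = (153*exp(-5*B_t/4 + 4*t)/32) dt + (-5*exp(-5*B_t/4 + 4*t)/4) dB_t

Itô's formula for f(t, x): d f(t, B_t) = (f_t + (1/2) f_xx) dt + f_x dB_t. Compute partials of f(t, x) = exp(4*t - 5*x/4):
  f_t(t,x)  = 4*exp(4*t - 5*x/4)
  f_x(t,x)  = -5*exp(4*t - 5*x/4)/4
  f_xx(t,x) = 25*exp(4*t - 5*x/4)/16
Assemble drift = f_t + (1/2) f_xx = 153*exp(4*t - 5*x/4)/32 and diffusion = f_x = -5*exp(4*t - 5*x/4)/4. Substituting x = B_t:
  d(exp(-5*B_t/4 + 4*t)) = (153*exp(-5*B_t/4 + 4*t)/32) dt + (-5*exp(-5*B_t/4 + 4*t)/4) dB_t.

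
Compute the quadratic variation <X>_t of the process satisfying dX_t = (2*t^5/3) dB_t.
<X>_t = 4*t^11/99

For an Itô process dX_t = a(t) dt + b(t) dB_t, the quadratic variation is <X>_t = int_0^t b(s)^2 ds (the drift term does not contribute). Here b(s) = 2*s^5/3, so
  b(s)^2 = 4*s^10/9.
Integrating from 0 to t:
  <X>_t = int_0^t (4*s^10/9) ds = 4*t^11/99.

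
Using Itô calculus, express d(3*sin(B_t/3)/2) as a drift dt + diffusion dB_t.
d(3*sin(B_t/3)/2) = (-sin(B_t/3)/12) dt + (cos(B_t/3)/2) dB_t

Itô's formula for f(B_t) gives d f(B_t) = f'(B_t) dB_t + (1/2) f''(B_t) dt. Compute derivatives of f(x) = 3*sin(x/3)/2:
  f'(x)  = cos(x/3)/2
  f''(x) = -sin(x/3)/6
Substitute x = B_t and multiply the f'' term by 1/2:
  drift     = (1/2) * (-sin(x/3)/6) evaluated at B_t = -sin(B_t/3)/12
  diffusion = (cos(x/3)/2) evaluated at B_t = cos(B_t/3)/2
Therefore d(3*sin(B_t/3)/2) = (-sin(B_t/3)/12) dt + (cos(B_t/3)/2) dB_t.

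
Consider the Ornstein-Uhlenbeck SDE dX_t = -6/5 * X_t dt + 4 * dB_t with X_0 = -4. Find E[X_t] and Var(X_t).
E[X_t] = -4*exp(-6*t/5); Var(X_t) = 20/3 - 20*exp(-12*t/5)/3

The OU SDE dX = -theta X dt + sigma dB admits the integrating factor exp(theta t): d(exp(theta t) X_t) = sigma exp(theta t) dB_t. Integrating from 0 to t:
  X_t = x_0 * exp(-theta t) + sigma * int_0^t exp(-theta (t-s)) dB_s.
The Itô integral has mean 0 and (by the Itô isometry) variance sigma^2 * int_0^t exp(-2 theta (t - s)) ds = sigma^2 * (1 - exp(-2 theta t)) / (2 theta).
With theta = 6/5, sigma = 4, x_0 = -4:
  E[X_t] = -4 * exp(-6/5 t) = -4*exp(-6*t/5)
  Var(X_t) = (4)^2 * (1 - exp(-2*6/5 t)) / (2 * 6/5) = 20/3 - 20*exp(-12*t/5)/3.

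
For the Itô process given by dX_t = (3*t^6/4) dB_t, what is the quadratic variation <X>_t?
<X>_t = 9*t^13/208

For an Itô process dX_t = a(t) dt + b(t) dB_t, the quadratic variation is <X>_t = int_0^t b(s)^2 ds (the drift term does not contribute). Here b(s) = 3*s^6/4, so
  b(s)^2 = 9*s^12/16.
Integrating from 0 to t:
  <X>_t = int_0^t (9*s^12/16) ds = 9*t^13/208.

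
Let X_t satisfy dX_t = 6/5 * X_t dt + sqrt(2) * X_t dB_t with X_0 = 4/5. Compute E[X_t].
E[X_t] = 4*exp(6*t/5)/5

For GBM dX = mu X dt + sigma X dB with X_0 = x_0, apply Itô to Y = log X: dY = (mu - sigma^2/2) dt + sigma dB, so Y_t = log(x_0) + (mu - sigma^2/2) t + sigma B_t and hence X_t = x_0 * exp((mu - sigma^2/2) t + sigma B_t).
With mu = 6/5, sigma = sqrt(2), x_0 = 4/5, this gives:
  X_t = 4/5 * exp((1/5) * t + (sqrt(2)) * B_t).
Since sigma*B_t ~ Normal(0, sigma^2 t), E[exp(sigma*B_t)] = exp(sigma^2 t / 2); so E[X_t] = x_0 * exp((mu - sigma^2/2) t) * exp(sigma^2 t / 2) = x_0 * exp(mu t) = 4*exp(6*t/5)/5.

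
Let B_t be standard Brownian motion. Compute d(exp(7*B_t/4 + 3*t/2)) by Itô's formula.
d(exp(7*B_t/4 + 3*t/2)) = (97*exp(7*B_t/4 + 3*t/2)/32) dt + (7*exp(7*B_t/4 + 3*t/2)/4) dB_t

Itô's formula for f(t, x): d f(t, B_t) = (f_t + (1/2) f_xx) dt + f_x dB_t. Compute partials of f(t, x) = exp(3*t/2 + 7*x/4):
  f_t(t,x)  = 3*exp(3*t/2 + 7*x/4)/2
  f_x(t,x)  = 7*exp(3*t/2 + 7*x/4)/4
  f_xx(t,x) = 49*exp(3*t/2 + 7*x/4)/16
Assemble drift = f_t + (1/2) f_xx = 97*exp(3*t/2 + 7*x/4)/32 and diffusion = f_x = 7*exp(3*t/2 + 7*x/4)/4. Substituting x = B_t:
  d(exp(7*B_t/4 + 3*t/2)) = (97*exp(7*B_t/4 + 3*t/2)/32) dt + (7*exp(7*B_t/4 + 3*t/2)/4) dB_t.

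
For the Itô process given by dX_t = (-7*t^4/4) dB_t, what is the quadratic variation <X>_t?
<X>_t = 49*t^9/144

For an Itô process dX_t = a(t) dt + b(t) dB_t, the quadratic variation is <X>_t = int_0^t b(s)^2 ds (the drift term does not contribute). Here b(s) = -7*s^4/4, so
  b(s)^2 = 49*s^8/16.
Integrating from 0 to t:
  <X>_t = int_0^t (49*s^8/16) ds = 49*t^9/144.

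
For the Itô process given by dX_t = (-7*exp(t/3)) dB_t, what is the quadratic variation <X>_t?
<X>_t = 147*exp(2*t/3)/2 - 147/2

For an Itô process dX_t = a(t) dt + b(t) dB_t, the quadratic variation is <X>_t = int_0^t b(s)^2 ds (the drift term does not contribute). Here b(s) = -7*exp(s/3), so
  b(s)^2 = 49*exp(2*s/3).
Integrating from 0 to t:
  <X>_t = int_0^t (49*exp(2*s/3)) ds = 147*exp(2*t/3)/2 - 147/2.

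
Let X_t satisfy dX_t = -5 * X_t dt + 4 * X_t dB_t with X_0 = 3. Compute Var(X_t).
Var(X_t) = (9*exp(16*t) - 9)*exp(-10*t)

For GBM dX = mu X dt + sigma X dB with X_0 = x_0, apply Itô to Y = log X: dY = (mu - sigma^2/2) dt + sigma dB, so Y_t = log(x_0) + (mu - sigma^2/2) t + sigma B_t and hence X_t = x_0 * exp((mu - sigma^2/2) t + sigma B_t).
With mu = -5, sigma = 4, x_0 = 3, this gives:
  X_t = 3 * exp((-13) * t + (4) * B_t).
Since sigma*B_t ~ Normal(0, sigma^2 t), E[exp(sigma*B_t)] = exp(sigma^2 t / 2); so E[X_t] = x_0 * exp((mu - sigma^2/2) t) * exp(sigma^2 t / 2) = x_0 * exp(mu t) = 3*exp(-5*t).
Var(X_t) = E[X_t^2] - (E[X_t])^2 = x_0^2 * exp(2 mu t) * (exp(sigma^2 t) - 1) = (9*exp(16*t) - 9)*exp(-10*t).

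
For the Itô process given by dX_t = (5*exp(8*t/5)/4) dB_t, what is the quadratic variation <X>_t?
<X>_t = 125*exp(16*t/5)/256 - 125/256

For an Itô process dX_t = a(t) dt + b(t) dB_t, the quadratic variation is <X>_t = int_0^t b(s)^2 ds (the drift term does not contribute). Here b(s) = 5*exp(8*s/5)/4, so
  b(s)^2 = 25*exp(16*s/5)/16.
Integrating from 0 to t:
  <X>_t = int_0^t (25*exp(16*s/5)/16) ds = 125*exp(16*t/5)/256 - 125/256.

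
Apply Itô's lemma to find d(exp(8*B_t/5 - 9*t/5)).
d(exp(8*B_t/5 - 9*t/5)) = (-13*exp(8*B_t/5 - 9*t/5)/25) dt + (8*exp(8*B_t/5 - 9*t/5)/5) dB_t

Itô's formula for f(t, x): d f(t, B_t) = (f_t + (1/2) f_xx) dt + f_x dB_t. Compute partials of f(t, x) = exp(-9*t/5 + 8*x/5):
  f_t(t,x)  = -9*exp(-9*t/5 + 8*x/5)/5
  f_x(t,x)  = 8*exp(-9*t/5 + 8*x/5)/5
  f_xx(t,x) = 64*exp(-9*t/5 + 8*x/5)/25
Assemble drift = f_t + (1/2) f_xx = -13*exp(-9*t/5 + 8*x/5)/25 and diffusion = f_x = 8*exp(-9*t/5 + 8*x/5)/5. Substituting x = B_t:
  d(exp(8*B_t/5 - 9*t/5)) = (-13*exp(8*B_t/5 - 9*t/5)/25) dt + (8*exp(8*B_t/5 - 9*t/5)/5) dB_t.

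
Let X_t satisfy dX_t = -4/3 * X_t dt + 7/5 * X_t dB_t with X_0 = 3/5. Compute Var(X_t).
Var(X_t) = (9*exp(49*t/25) - 9)*exp(-8*t/3)/25

For GBM dX = mu X dt + sigma X dB with X_0 = x_0, apply Itô to Y = log X: dY = (mu - sigma^2/2) dt + sigma dB, so Y_t = log(x_0) + (mu - sigma^2/2) t + sigma B_t and hence X_t = x_0 * exp((mu - sigma^2/2) t + sigma B_t).
With mu = -4/3, sigma = 7/5, x_0 = 3/5, this gives:
  X_t = 3/5 * exp((-347/150) * t + (7/5) * B_t).
Since sigma*B_t ~ Normal(0, sigma^2 t), E[exp(sigma*B_t)] = exp(sigma^2 t / 2); so E[X_t] = x_0 * exp((mu - sigma^2/2) t) * exp(sigma^2 t / 2) = x_0 * exp(mu t) = 3*exp(-4*t/3)/5.
Var(X_t) = E[X_t^2] - (E[X_t])^2 = x_0^2 * exp(2 mu t) * (exp(sigma^2 t) - 1) = (9*exp(49*t/25) - 9)*exp(-8*t/3)/25.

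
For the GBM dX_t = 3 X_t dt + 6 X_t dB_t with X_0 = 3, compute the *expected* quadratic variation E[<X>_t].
E[<X>_t] = 54*exp(42*t)/7 - 54/7

<X>_t = int_0^t (6 * X_s)^2 ds. Taking expectation inside the integral: E[<X>_t] = 6^2 * int_0^t E[X_s^2] ds. For GBM, E[X_s^2] = x_0^2 * exp((2 mu + sigma^2) s). Integrating:
  E[<X>_t] = 6^2 * 3^2 * (exp((2*3 + 6^2) t) - 1) / (2*3 + 6^2)
           = 6^2 * 3^2 * (exp(42 t) - 1) / 42 = 54*exp(42*t)/7 - 54/7.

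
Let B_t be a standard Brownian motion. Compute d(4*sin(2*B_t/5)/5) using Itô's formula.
d(4*sin(2*B_t/5)/5) = (-8*sin(2*B_t/5)/125) dt + (8*cos(2*B_t/5)/25) dB_t

Itô's formula for f(B_t) gives d f(B_t) = f'(B_t) dB_t + (1/2) f''(B_t) dt. Compute derivatives of f(x) = 4*sin(2*x/5)/5:
  f'(x)  = 8*cos(2*x/5)/25
  f''(x) = -16*sin(2*x/5)/125
Substitute x = B_t and multiply the f'' term by 1/2:
  drift     = (1/2) * (-16*sin(2*x/5)/125) evaluated at B_t = -8*sin(2*B_t/5)/125
  diffusion = (8*cos(2*x/5)/25) evaluated at B_t = 8*cos(2*B_t/5)/25
Therefore d(4*sin(2*B_t/5)/5) = (-8*sin(2*B_t/5)/125) dt + (8*cos(2*B_t/5)/25) dB_t.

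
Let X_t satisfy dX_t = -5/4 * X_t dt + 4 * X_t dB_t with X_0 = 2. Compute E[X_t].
E[X_t] = 2*exp(-5*t/4)

For GBM dX = mu X dt + sigma X dB with X_0 = x_0, apply Itô to Y = log X: dY = (mu - sigma^2/2) dt + sigma dB, so Y_t = log(x_0) + (mu - sigma^2/2) t + sigma B_t and hence X_t = x_0 * exp((mu - sigma^2/2) t + sigma B_t).
With mu = -5/4, sigma = 4, x_0 = 2, this gives:
  X_t = 2 * exp((-37/4) * t + (4) * B_t).
Since sigma*B_t ~ Normal(0, sigma^2 t), E[exp(sigma*B_t)] = exp(sigma^2 t / 2); so E[X_t] = x_0 * exp((mu - sigma^2/2) t) * exp(sigma^2 t / 2) = x_0 * exp(mu t) = 2*exp(-5*t/4).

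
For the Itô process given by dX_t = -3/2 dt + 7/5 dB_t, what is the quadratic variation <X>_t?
<X>_t = 49*t/25

For an Itô process dX_t = a(t) dt + b(t) dB_t, the quadratic variation is <X>_t = int_0^t b(s)^2 ds (the drift term does not contribute). Here b(s) = 7/5, so
  b(s)^2 = 49/25.
Integrating from 0 to t:
  <X>_t = int_0^t (49/25) ds = 49*t/25.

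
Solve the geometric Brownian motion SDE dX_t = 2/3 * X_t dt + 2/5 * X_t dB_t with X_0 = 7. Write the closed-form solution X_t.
X_t = 7 * exp((44/75) * t + (2/5) * B_t)

For GBM dX = mu X dt + sigma X dB with X_0 = x_0, apply Itô to Y = log X: dY = (mu - sigma^2/2) dt + sigma dB, so Y_t = log(x_0) + (mu - sigma^2/2) t + sigma B_t and hence X_t = x_0 * exp((mu - sigma^2/2) t + sigma B_t).
With mu = 2/3, sigma = 2/5, x_0 = 7, this gives:
  X_t = 7 * exp((44/75) * t + (2/5) * B_t).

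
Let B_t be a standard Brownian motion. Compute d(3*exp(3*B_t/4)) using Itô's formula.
d(3*exp(3*B_t/4)) = (27*exp(3*B_t/4)/32) dt + (9*exp(3*B_t/4)/4) dB_t

Itô's formula for f(B_t) gives d f(B_t) = f'(B_t) dB_t + (1/2) f''(B_t) dt. Compute derivatives of f(x) = 3*exp(3*x/4):
  f'(x)  = 9*exp(3*x/4)/4
  f''(x) = 27*exp(3*x/4)/16
Substitute x = B_t and multiply the f'' term by 1/2:
  drift     = (1/2) * (27*exp(3*x/4)/16) evaluated at B_t = 27*exp(3*B_t/4)/32
  diffusion = (9*exp(3*x/4)/4) evaluated at B_t = 9*exp(3*B_t/4)/4
Therefore d(3*exp(3*B_t/4)) = (27*exp(3*B_t/4)/32) dt + (9*exp(3*B_t/4)/4) dB_t.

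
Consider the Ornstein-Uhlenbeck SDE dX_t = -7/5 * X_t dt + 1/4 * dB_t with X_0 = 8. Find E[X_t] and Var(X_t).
E[X_t] = 8*exp(-7*t/5); Var(X_t) = 5/224 - 5*exp(-14*t/5)/224

The OU SDE dX = -theta X dt + sigma dB admits the integrating factor exp(theta t): d(exp(theta t) X_t) = sigma exp(theta t) dB_t. Integrating from 0 to t:
  X_t = x_0 * exp(-theta t) + sigma * int_0^t exp(-theta (t-s)) dB_s.
The Itô integral has mean 0 and (by the Itô isometry) variance sigma^2 * int_0^t exp(-2 theta (t - s)) ds = sigma^2 * (1 - exp(-2 theta t)) / (2 theta).
With theta = 7/5, sigma = 1/4, x_0 = 8:
  E[X_t] = 8 * exp(-7/5 t) = 8*exp(-7*t/5)
  Var(X_t) = (1/4)^2 * (1 - exp(-2*7/5 t)) / (2 * 7/5) = 5/224 - 5*exp(-14*t/5)/224.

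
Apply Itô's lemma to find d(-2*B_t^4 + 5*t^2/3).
d(-2*B_t^4 + 5*t^2/3) = (-12*B_t^2 + 10*t/3) dt + (-8*B_t^3) dB_t

Itô's formula for f(t, x): d f(t, B_t) = (f_t + (1/2) f_xx) dt + f_x dB_t. Compute partials of f(t, x) = 5*t^2/3 - 2*x^4:
  f_t(t,x)  = 10*t/3
  f_x(t,x)  = -8*x^3
  f_xx(t,x) = -24*x^2
Assemble drift = f_t + (1/2) f_xx = 10*t/3 - 12*x^2 and diffusion = f_x = -8*x^3. Substituting x = B_t:
  d(-2*B_t^4 + 5*t^2/3) = (-12*B_t^2 + 10*t/3) dt + (-8*B_t^3) dB_t.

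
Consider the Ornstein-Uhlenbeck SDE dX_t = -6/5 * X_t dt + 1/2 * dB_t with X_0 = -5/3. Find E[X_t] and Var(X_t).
E[X_t] = -5*exp(-6*t/5)/3; Var(X_t) = 5/48 - 5*exp(-12*t/5)/48

The OU SDE dX = -theta X dt + sigma dB admits the integrating factor exp(theta t): d(exp(theta t) X_t) = sigma exp(theta t) dB_t. Integrating from 0 to t:
  X_t = x_0 * exp(-theta t) + sigma * int_0^t exp(-theta (t-s)) dB_s.
The Itô integral has mean 0 and (by the Itô isometry) variance sigma^2 * int_0^t exp(-2 theta (t - s)) ds = sigma^2 * (1 - exp(-2 theta t)) / (2 theta).
With theta = 6/5, sigma = 1/2, x_0 = -5/3:
  E[X_t] = -5/3 * exp(-6/5 t) = -5*exp(-6*t/5)/3
  Var(X_t) = (1/2)^2 * (1 - exp(-2*6/5 t)) / (2 * 6/5) = 5/48 - 5*exp(-12*t/5)/48.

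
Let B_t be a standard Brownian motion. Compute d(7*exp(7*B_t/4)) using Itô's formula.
d(7*exp(7*B_t/4)) = (343*exp(7*B_t/4)/32) dt + (49*exp(7*B_t/4)/4) dB_t

Itô's formula for f(B_t) gives d f(B_t) = f'(B_t) dB_t + (1/2) f''(B_t) dt. Compute derivatives of f(x) = 7*exp(7*x/4):
  f'(x)  = 49*exp(7*x/4)/4
  f''(x) = 343*exp(7*x/4)/16
Substitute x = B_t and multiply the f'' term by 1/2:
  drift     = (1/2) * (343*exp(7*x/4)/16) evaluated at B_t = 343*exp(7*B_t/4)/32
  diffusion = (49*exp(7*x/4)/4) evaluated at B_t = 49*exp(7*B_t/4)/4
Therefore d(7*exp(7*B_t/4)) = (343*exp(7*B_t/4)/32) dt + (49*exp(7*B_t/4)/4) dB_t.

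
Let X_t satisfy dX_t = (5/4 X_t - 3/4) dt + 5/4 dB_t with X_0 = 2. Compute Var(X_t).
Var(X_t) = 5*exp(5*t/2)/8 - 5/8

The variance V(t) = Var(X_t) satisfies V'(t) = 2 a V(t) + c^2 with V(0) = 0 (drift coefficient is linear in X, diffusion is constant). With a = 5/4, c = 5/4, the solution is
  V(t) = (c^2 / (2 a)) * (exp(2 a t) - 1)
       = ((5/4)^2 / (2*(5/4))) * (exp((5/2) t) - 1)
       = 5*exp(5*t/2)/8 - 5/8.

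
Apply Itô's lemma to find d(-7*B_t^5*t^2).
d(-7*B_t^5*t^2) = (14*B_t^3*t*(-B_t^2 - 5*t)) dt + (-35*B_t^4*t^2) dB_t

Itô's formula for f(t, x): d f(t, B_t) = (f_t + (1/2) f_xx) dt + f_x dB_t. Compute partials of f(t, x) = -7*t^2*x^5:
  f_t(t,x)  = -14*t*x^5
  f_x(t,x)  = -35*t^2*x^4
  f_xx(t,x) = -140*t^2*x^3
Assemble drift = f_t + (1/2) f_xx = 14*t*x^3*(-5*t - x^2) and diffusion = f_x = -35*t^2*x^4. Substituting x = B_t:
  d(-7*B_t^5*t^2) = (14*B_t^3*t*(-B_t^2 - 5*t)) dt + (-35*B_t^4*t^2) dB_t.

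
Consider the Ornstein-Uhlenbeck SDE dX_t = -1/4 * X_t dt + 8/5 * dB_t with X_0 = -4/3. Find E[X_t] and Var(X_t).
E[X_t] = -4*exp(-t/4)/3; Var(X_t) = 128/25 - 128*exp(-t/2)/25

The OU SDE dX = -theta X dt + sigma dB admits the integrating factor exp(theta t): d(exp(theta t) X_t) = sigma exp(theta t) dB_t. Integrating from 0 to t:
  X_t = x_0 * exp(-theta t) + sigma * int_0^t exp(-theta (t-s)) dB_s.
The Itô integral has mean 0 and (by the Itô isometry) variance sigma^2 * int_0^t exp(-2 theta (t - s)) ds = sigma^2 * (1 - exp(-2 theta t)) / (2 theta).
With theta = 1/4, sigma = 8/5, x_0 = -4/3:
  E[X_t] = -4/3 * exp(-1/4 t) = -4*exp(-t/4)/3
  Var(X_t) = (8/5)^2 * (1 - exp(-2*1/4 t)) / (2 * 1/4) = 128/25 - 128*exp(-t/2)/25.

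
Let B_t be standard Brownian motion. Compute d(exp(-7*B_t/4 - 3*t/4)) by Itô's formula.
d(exp(-7*B_t/4 - 3*t/4)) = (25*exp(-7*B_t/4 - 3*t/4)/32) dt + (-7*exp(-7*B_t/4 - 3*t/4)/4) dB_t

Itô's formula for f(t, x): d f(t, B_t) = (f_t + (1/2) f_xx) dt + f_x dB_t. Compute partials of f(t, x) = exp(-3*t/4 - 7*x/4):
  f_t(t,x)  = -3*exp(-3*t/4 - 7*x/4)/4
  f_x(t,x)  = -7*exp(-3*t/4 - 7*x/4)/4
  f_xx(t,x) = 49*exp(-3*t/4 - 7*x/4)/16
Assemble drift = f_t + (1/2) f_xx = 25*exp(-3*t/4 - 7*x/4)/32 and diffusion = f_x = -7*exp(-3*t/4 - 7*x/4)/4. Substituting x = B_t:
  d(exp(-7*B_t/4 - 3*t/4)) = (25*exp(-7*B_t/4 - 3*t/4)/32) dt + (-7*exp(-7*B_t/4 - 3*t/4)/4) dB_t.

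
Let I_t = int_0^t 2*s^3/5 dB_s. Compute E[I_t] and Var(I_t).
E[I_t] = 0; Var(I_t) = 4*t^7/175

The Itô integral of a deterministic integrand f(s) has mean 0 because each increment f(s) * (B_{s+ds} - B_s) has mean 0. By the Itô isometry:
  Var( int_0^t f(s) dB_s ) = E[ (int_0^t f(s) dB_s)^2 ] = int_0^t f(s)^2 ds.
Here f(s) = 2*s^3/5, so f(s)^2 = 4*s^6/25. Integrate:
  int_0^t (4*s^6/25) ds = 4*t^7/175.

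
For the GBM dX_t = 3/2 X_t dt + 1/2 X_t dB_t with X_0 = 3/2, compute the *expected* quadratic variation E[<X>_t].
E[<X>_t] = 9*exp(13*t/4)/52 - 9/52

<X>_t = int_0^t ((1/2) * X_s)^2 ds. Taking expectation inside the integral: E[<X>_t] = (1/2)^2 * int_0^t E[X_s^2] ds. For GBM, E[X_s^2] = x_0^2 * exp((2 mu + sigma^2) s). Integrating:
  E[<X>_t] = (1/2)^2 * (3/2)^2 * (exp((2*(3/2) + (1/2)^2) t) - 1) / (2*(3/2) + (1/2)^2)
           = (1/2)^2 * (3/2)^2 * (exp((13/4) t) - 1) / (13/4) = 9*exp(13*t/4)/52 - 9/52.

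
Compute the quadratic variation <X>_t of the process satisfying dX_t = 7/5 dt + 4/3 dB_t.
<X>_t = 16*t/9

For an Itô process dX_t = a(t) dt + b(t) dB_t, the quadratic variation is <X>_t = int_0^t b(s)^2 ds (the drift term does not contribute). Here b(s) = 4/3, so
  b(s)^2 = 16/9.
Integrating from 0 to t:
  <X>_t = int_0^t (16/9) ds = 16*t/9.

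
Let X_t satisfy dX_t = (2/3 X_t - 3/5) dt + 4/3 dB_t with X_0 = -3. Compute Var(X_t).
Var(X_t) = 4*exp(4*t/3)/3 - 4/3

The variance V(t) = Var(X_t) satisfies V'(t) = 2 a V(t) + c^2 with V(0) = 0 (drift coefficient is linear in X, diffusion is constant). With a = 2/3, c = 4/3, the solution is
  V(t) = (c^2 / (2 a)) * (exp(2 a t) - 1)
       = ((4/3)^2 / (2*(2/3))) * (exp((4/3) t) - 1)
       = 4*exp(4*t/3)/3 - 4/3.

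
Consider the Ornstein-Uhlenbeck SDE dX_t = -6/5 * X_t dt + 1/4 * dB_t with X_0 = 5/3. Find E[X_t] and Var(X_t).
E[X_t] = 5*exp(-6*t/5)/3; Var(X_t) = 5/192 - 5*exp(-12*t/5)/192

The OU SDE dX = -theta X dt + sigma dB admits the integrating factor exp(theta t): d(exp(theta t) X_t) = sigma exp(theta t) dB_t. Integrating from 0 to t:
  X_t = x_0 * exp(-theta t) + sigma * int_0^t exp(-theta (t-s)) dB_s.
The Itô integral has mean 0 and (by the Itô isometry) variance sigma^2 * int_0^t exp(-2 theta (t - s)) ds = sigma^2 * (1 - exp(-2 theta t)) / (2 theta).
With theta = 6/5, sigma = 1/4, x_0 = 5/3:
  E[X_t] = 5/3 * exp(-6/5 t) = 5*exp(-6*t/5)/3
  Var(X_t) = (1/4)^2 * (1 - exp(-2*6/5 t)) / (2 * 6/5) = 5/192 - 5*exp(-12*t/5)/192.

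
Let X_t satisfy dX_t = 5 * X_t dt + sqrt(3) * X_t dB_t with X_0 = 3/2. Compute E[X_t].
E[X_t] = 3*exp(5*t)/2

For GBM dX = mu X dt + sigma X dB with X_0 = x_0, apply Itô to Y = log X: dY = (mu - sigma^2/2) dt + sigma dB, so Y_t = log(x_0) + (mu - sigma^2/2) t + sigma B_t and hence X_t = x_0 * exp((mu - sigma^2/2) t + sigma B_t).
With mu = 5, sigma = sqrt(3), x_0 = 3/2, this gives:
  X_t = 3/2 * exp((7/2) * t + (sqrt(3)) * B_t).
Since sigma*B_t ~ Normal(0, sigma^2 t), E[exp(sigma*B_t)] = exp(sigma^2 t / 2); so E[X_t] = x_0 * exp((mu - sigma^2/2) t) * exp(sigma^2 t / 2) = x_0 * exp(mu t) = 3*exp(5*t)/2.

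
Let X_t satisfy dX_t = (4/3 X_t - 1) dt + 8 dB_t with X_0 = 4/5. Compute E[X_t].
E[X_t] = exp(4*t/3)/20 + 3/4

Taking expectations and using E[dB_t] = 0, the mean m(t) = E[X_t] satisfies the ODE m'(t) = a m(t) + b with m(0) = x_0. With a = 4/3, b = -1, x_0 = 4/5, the solution is
  m(t) = x_0 * exp(a t) + (b/a) * (exp(a t) - 1)
       = (4/5) * exp((4/3) t) + ((-1)/(4/3)) * (exp((4/3) t) - 1)
       = exp(4*t/3)/20 + 3/4.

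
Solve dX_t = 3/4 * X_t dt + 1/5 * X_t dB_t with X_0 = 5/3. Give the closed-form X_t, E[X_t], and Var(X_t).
X_t = 5/3 * exp((73/100) t + (1/5) B_t); E[X_t] = 5*exp(3*t/4)/3; Var(X_t) = 25*(exp(t/25) - 1)*exp(3*t/2)/9

For GBM dX = mu X dt + sigma X dB with X_0 = x_0, apply Itô to Y = log X: dY = (mu - sigma^2/2) dt + sigma dB, so Y_t = log(x_0) + (mu - sigma^2/2) t + sigma B_t and hence X_t = x_0 * exp((mu - sigma^2/2) t + sigma B_t).
With mu = 3/4, sigma = 1/5, x_0 = 5/3, this gives:
  X_t = 5/3 * exp((73/100) * t + (1/5) * B_t).
Since sigma*B_t ~ Normal(0, sigma^2 t), E[exp(sigma*B_t)] = exp(sigma^2 t / 2); so E[X_t] = x_0 * exp((mu - sigma^2/2) t) * exp(sigma^2 t / 2) = x_0 * exp(mu t) = 5*exp(3*t/4)/3.
Var(X_t) = E[X_t^2] - (E[X_t])^2 = x_0^2 * exp(2 mu t) * (exp(sigma^2 t) - 1) = 25*(exp(t/25) - 1)*exp(3*t/2)/9.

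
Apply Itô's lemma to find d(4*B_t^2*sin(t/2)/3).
d(4*B_t^2*sin(t/2)/3) = (2*B_t^2*cos(t/2)/3 + 4*sin(t/2)/3) dt + (8*B_t*sin(t/2)/3) dB_t

Itô's formula for f(t, x): d f(t, B_t) = (f_t + (1/2) f_xx) dt + f_x dB_t. Compute partials of f(t, x) = 4*x^2*sin(t/2)/3:
  f_t(t,x)  = 2*x^2*cos(t/2)/3
  f_x(t,x)  = 8*x*sin(t/2)/3
  f_xx(t,x) = 8*sin(t/2)/3
Assemble drift = f_t + (1/2) f_xx = 2*x^2*cos(t/2)/3 + 4*sin(t/2)/3 and diffusion = f_x = 8*x*sin(t/2)/3. Substituting x = B_t:
  d(4*B_t^2*sin(t/2)/3) = (2*B_t^2*cos(t/2)/3 + 4*sin(t/2)/3) dt + (8*B_t*sin(t/2)/3) dB_t.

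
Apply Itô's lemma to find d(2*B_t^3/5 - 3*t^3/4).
d(2*B_t^3/5 - 3*t^3/4) = (6*B_t/5 - 9*t^2/4) dt + (6*B_t^2/5) dB_t

Itô's formula for f(t, x): d f(t, B_t) = (f_t + (1/2) f_xx) dt + f_x dB_t. Compute partials of f(t, x) = -3*t^3/4 + 2*x^3/5:
  f_t(t,x)  = -9*t^2/4
  f_x(t,x)  = 6*x^2/5
  f_xx(t,x) = 12*x/5
Assemble drift = f_t + (1/2) f_xx = -9*t^2/4 + 6*x/5 and diffusion = f_x = 6*x^2/5. Substituting x = B_t:
  d(2*B_t^3/5 - 3*t^3/4) = (6*B_t/5 - 9*t^2/4) dt + (6*B_t^2/5) dB_t.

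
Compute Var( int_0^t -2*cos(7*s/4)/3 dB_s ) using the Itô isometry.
Var = 2*t/9 + 4*sin(7*t/2)/63

The Itô integral of a deterministic integrand f(s) has mean 0 because each increment f(s) * (B_{s+ds} - B_s) has mean 0. By the Itô isometry:
  Var( int_0^t f(s) dB_s ) = E[ (int_0^t f(s) dB_s)^2 ] = int_0^t f(s)^2 ds.
Here f(s) = -2*cos(7*s/4)/3, so f(s)^2 = 4*cos(7*s/4)^2/9. Integrate:
  int_0^t (4*cos(7*s/4)^2/9) ds = 2*t/9 + 4*sin(7*t/2)/63.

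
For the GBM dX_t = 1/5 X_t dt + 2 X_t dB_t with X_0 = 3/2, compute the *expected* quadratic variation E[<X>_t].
E[<X>_t] = 45*exp(22*t/5)/22 - 45/22

<X>_t = int_0^t (2 * X_s)^2 ds. Taking expectation inside the integral: E[<X>_t] = 2^2 * int_0^t E[X_s^2] ds. For GBM, E[X_s^2] = x_0^2 * exp((2 mu + sigma^2) s). Integrating:
  E[<X>_t] = 2^2 * (3/2)^2 * (exp((2*(1/5) + 2^2) t) - 1) / (2*(1/5) + 2^2)
           = 2^2 * (3/2)^2 * (exp((22/5) t) - 1) / (22/5) = 45*exp(22*t/5)/22 - 45/22.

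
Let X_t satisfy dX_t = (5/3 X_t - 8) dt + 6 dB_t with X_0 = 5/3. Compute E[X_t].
E[X_t] = 24/5 - 47*exp(5*t/3)/15

Taking expectations and using E[dB_t] = 0, the mean m(t) = E[X_t] satisfies the ODE m'(t) = a m(t) + b with m(0) = x_0. With a = 5/3, b = -8, x_0 = 5/3, the solution is
  m(t) = x_0 * exp(a t) + (b/a) * (exp(a t) - 1)
       = (5/3) * exp((5/3) t) + ((-8)/(5/3)) * (exp((5/3) t) - 1)
       = 24/5 - 47*exp(5*t/3)/15.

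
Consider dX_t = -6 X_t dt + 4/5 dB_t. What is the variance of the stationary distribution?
lim Var(X_t) = 4/75

The OU SDE dX = -theta X dt + sigma dB admits the integrating factor exp(theta t): d(exp(theta t) X_t) = sigma exp(theta t) dB_t. Integrating from 0 to t gives X_t = x_0 * exp(-theta t) + sigma * int_0^t exp(-theta (t-s)) dB_s for any initial x_0. The Itô integral has variance (by the Itô isometry) sigma^2 * int_0^t exp(-2 theta (t - s)) ds = sigma^2 * (1 - exp(-2 theta t)) / (2 theta), independent of x_0.
With theta = 6, sigma = 4/5:
  Var(X_t) = (4/5)^2 * (1 - exp(-2*6 t)) / (2 * 6) = 4/75 - 4*exp(-12*t)/75.
As t -> infinity, exp(-2*6 t) -> 0, so the stationary variance is sigma^2 / (2 theta) = 4/75.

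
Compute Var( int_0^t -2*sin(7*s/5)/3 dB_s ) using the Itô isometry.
Var = 2*t/9 - 5*sin(14*t/5)/63

The Itô integral of a deterministic integrand f(s) has mean 0 because each increment f(s) * (B_{s+ds} - B_s) has mean 0. By the Itô isometry:
  Var( int_0^t f(s) dB_s ) = E[ (int_0^t f(s) dB_s)^2 ] = int_0^t f(s)^2 ds.
Here f(s) = -2*sin(7*s/5)/3, so f(s)^2 = 4*sin(7*s/5)^2/9. Integrate:
  int_0^t (4*sin(7*s/5)^2/9) ds = 2*t/9 - 5*sin(14*t/5)/63.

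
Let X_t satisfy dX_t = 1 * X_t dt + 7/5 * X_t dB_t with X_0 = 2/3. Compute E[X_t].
E[X_t] = 2*exp(t)/3

For GBM dX = mu X dt + sigma X dB with X_0 = x_0, apply Itô to Y = log X: dY = (mu - sigma^2/2) dt + sigma dB, so Y_t = log(x_0) + (mu - sigma^2/2) t + sigma B_t and hence X_t = x_0 * exp((mu - sigma^2/2) t + sigma B_t).
With mu = 1, sigma = 7/5, x_0 = 2/3, this gives:
  X_t = 2/3 * exp((1/50) * t + (7/5) * B_t).
Since sigma*B_t ~ Normal(0, sigma^2 t), E[exp(sigma*B_t)] = exp(sigma^2 t / 2); so E[X_t] = x_0 * exp((mu - sigma^2/2) t) * exp(sigma^2 t / 2) = x_0 * exp(mu t) = 2*exp(t)/3.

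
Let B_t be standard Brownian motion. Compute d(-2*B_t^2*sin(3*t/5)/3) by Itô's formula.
d(-2*B_t^2*sin(3*t/5)/3) = (-2*B_t^2*cos(3*t/5)/5 - 2*sin(3*t/5)/3) dt + (-4*B_t*sin(3*t/5)/3) dB_t

Itô's formula for f(t, x): d f(t, B_t) = (f_t + (1/2) f_xx) dt + f_x dB_t. Compute partials of f(t, x) = -2*x^2*sin(3*t/5)/3:
  f_t(t,x)  = -2*x^2*cos(3*t/5)/5
  f_x(t,x)  = -4*x*sin(3*t/5)/3
  f_xx(t,x) = -4*sin(3*t/5)/3
Assemble drift = f_t + (1/2) f_xx = -2*x^2*cos(3*t/5)/5 - 2*sin(3*t/5)/3 and diffusion = f_x = -4*x*sin(3*t/5)/3. Substituting x = B_t:
  d(-2*B_t^2*sin(3*t/5)/3) = (-2*B_t^2*cos(3*t/5)/5 - 2*sin(3*t/5)/3) dt + (-4*B_t*sin(3*t/5)/3) dB_t.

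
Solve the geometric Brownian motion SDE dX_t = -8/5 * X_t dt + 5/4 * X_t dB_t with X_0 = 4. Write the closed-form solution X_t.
X_t = 4 * exp((-381/160) * t + (5/4) * B_t)

For GBM dX = mu X dt + sigma X dB with X_0 = x_0, apply Itô to Y = log X: dY = (mu - sigma^2/2) dt + sigma dB, so Y_t = log(x_0) + (mu - sigma^2/2) t + sigma B_t and hence X_t = x_0 * exp((mu - sigma^2/2) t + sigma B_t).
With mu = -8/5, sigma = 5/4, x_0 = 4, this gives:
  X_t = 4 * exp((-381/160) * t + (5/4) * B_t).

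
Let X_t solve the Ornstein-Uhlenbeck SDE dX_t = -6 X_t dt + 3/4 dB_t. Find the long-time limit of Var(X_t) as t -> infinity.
lim Var(X_t) = 3/64

The OU SDE dX = -theta X dt + sigma dB admits the integrating factor exp(theta t): d(exp(theta t) X_t) = sigma exp(theta t) dB_t. Integrating from 0 to t gives X_t = x_0 * exp(-theta t) + sigma * int_0^t exp(-theta (t-s)) dB_s for any initial x_0. The Itô integral has variance (by the Itô isometry) sigma^2 * int_0^t exp(-2 theta (t - s)) ds = sigma^2 * (1 - exp(-2 theta t)) / (2 theta), independent of x_0.
With theta = 6, sigma = 3/4:
  Var(X_t) = (3/4)^2 * (1 - exp(-2*6 t)) / (2 * 6) = 3/64 - 3*exp(-12*t)/64.
As t -> infinity, exp(-2*6 t) -> 0, so the stationary variance is sigma^2 / (2 theta) = 3/64.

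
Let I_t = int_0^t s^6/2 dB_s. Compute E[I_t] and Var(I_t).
E[I_t] = 0; Var(I_t) = t^13/52

The Itô integral of a deterministic integrand f(s) has mean 0 because each increment f(s) * (B_{s+ds} - B_s) has mean 0. By the Itô isometry:
  Var( int_0^t f(s) dB_s ) = E[ (int_0^t f(s) dB_s)^2 ] = int_0^t f(s)^2 ds.
Here f(s) = s^6/2, so f(s)^2 = s^12/4. Integrate:
  int_0^t (s^12/4) ds = t^13/52.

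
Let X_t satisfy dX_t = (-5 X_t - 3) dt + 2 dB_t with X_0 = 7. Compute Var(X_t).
Var(X_t) = 2/5 - 2*exp(-10*t)/5

The variance V(t) = Var(X_t) satisfies V'(t) = 2 a V(t) + c^2 with V(0) = 0 (drift coefficient is linear in X, diffusion is constant). With a = -5, c = 2, the solution is
  V(t) = (c^2 / (2 a)) * (exp(2 a t) - 1)
       = (2^2 / (2*(-5))) * (exp((-10) t) - 1)
       = 2/5 - 2*exp(-10*t)/5.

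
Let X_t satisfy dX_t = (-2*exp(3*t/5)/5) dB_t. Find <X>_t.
<X>_t = 2*exp(6*t/5)/15 - 2/15

For an Itô process dX_t = a(t) dt + b(t) dB_t, the quadratic variation is <X>_t = int_0^t b(s)^2 ds (the drift term does not contribute). Here b(s) = -2*exp(3*s/5)/5, so
  b(s)^2 = 4*exp(6*s/5)/25.
Integrating from 0 to t:
  <X>_t = int_0^t (4*exp(6*s/5)/25) ds = 2*exp(6*t/5)/15 - 2/15.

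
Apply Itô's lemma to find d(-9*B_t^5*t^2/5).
d(-9*B_t^5*t^2/5) = (18*B_t^3*t*(-B_t^2 - 5*t)/5) dt + (-9*B_t^4*t^2) dB_t

Itô's formula for f(t, x): d f(t, B_t) = (f_t + (1/2) f_xx) dt + f_x dB_t. Compute partials of f(t, x) = -9*t^2*x^5/5:
  f_t(t,x)  = -18*t*x^5/5
  f_x(t,x)  = -9*t^2*x^4
  f_xx(t,x) = -36*t^2*x^3
Assemble drift = f_t + (1/2) f_xx = 18*t*x^3*(-5*t - x^2)/5 and diffusion = f_x = -9*t^2*x^4. Substituting x = B_t:
  d(-9*B_t^5*t^2/5) = (18*B_t^3*t*(-B_t^2 - 5*t)/5) dt + (-9*B_t^4*t^2) dB_t.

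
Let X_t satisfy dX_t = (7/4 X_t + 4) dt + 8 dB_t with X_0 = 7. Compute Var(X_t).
Var(X_t) = 128*exp(7*t/2)/7 - 128/7

The variance V(t) = Var(X_t) satisfies V'(t) = 2 a V(t) + c^2 with V(0) = 0 (drift coefficient is linear in X, diffusion is constant). With a = 7/4, c = 8, the solution is
  V(t) = (c^2 / (2 a)) * (exp(2 a t) - 1)
       = (8^2 / (2*(7/4))) * (exp((7/2) t) - 1)
       = 128*exp(7*t/2)/7 - 128/7.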